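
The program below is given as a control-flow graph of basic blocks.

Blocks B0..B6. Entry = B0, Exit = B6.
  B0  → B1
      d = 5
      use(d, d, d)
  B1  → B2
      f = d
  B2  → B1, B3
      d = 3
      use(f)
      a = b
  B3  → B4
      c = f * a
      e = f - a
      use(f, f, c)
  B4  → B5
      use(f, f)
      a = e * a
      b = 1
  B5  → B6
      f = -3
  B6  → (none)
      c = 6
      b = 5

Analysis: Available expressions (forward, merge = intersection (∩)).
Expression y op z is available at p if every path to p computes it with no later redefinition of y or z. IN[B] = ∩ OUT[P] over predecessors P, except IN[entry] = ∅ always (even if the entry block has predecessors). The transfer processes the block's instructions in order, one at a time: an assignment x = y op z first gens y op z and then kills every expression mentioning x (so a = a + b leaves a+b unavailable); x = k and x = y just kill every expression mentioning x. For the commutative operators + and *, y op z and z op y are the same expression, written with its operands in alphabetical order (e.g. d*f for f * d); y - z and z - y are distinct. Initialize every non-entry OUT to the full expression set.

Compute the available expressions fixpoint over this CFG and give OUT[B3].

Answer: {a*f, f-a}

Working:
Fixpoint table:
  B0: | IN={} | OUT={}
  B1: | IN={} | OUT={}
  B2: | IN={} | OUT={}
  B3: | IN={} | OUT={a*f, f-a}
  B4: | IN={a*f, f-a} | OUT={}
  B5: | IN={} | OUT={}
  B6: | IN={} | OUT={}

Merge at B3: IN[B3] = OUT[B2] = {}
Applying B3's transfer function to that IN value gives OUT[B3] (row B3 above).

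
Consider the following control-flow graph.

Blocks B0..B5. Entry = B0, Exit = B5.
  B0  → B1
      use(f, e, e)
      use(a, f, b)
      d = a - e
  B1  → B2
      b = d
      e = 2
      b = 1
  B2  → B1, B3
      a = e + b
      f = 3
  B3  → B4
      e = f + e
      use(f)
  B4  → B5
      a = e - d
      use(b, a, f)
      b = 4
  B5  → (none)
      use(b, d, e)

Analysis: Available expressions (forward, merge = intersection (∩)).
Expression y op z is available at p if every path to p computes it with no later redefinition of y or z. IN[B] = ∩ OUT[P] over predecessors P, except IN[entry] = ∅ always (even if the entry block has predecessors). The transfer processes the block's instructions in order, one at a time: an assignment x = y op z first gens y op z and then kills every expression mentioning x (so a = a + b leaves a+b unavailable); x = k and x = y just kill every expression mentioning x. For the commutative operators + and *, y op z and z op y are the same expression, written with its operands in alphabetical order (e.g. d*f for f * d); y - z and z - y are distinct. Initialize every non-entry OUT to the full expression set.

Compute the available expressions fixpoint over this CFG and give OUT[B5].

Answer: {e-d}

Trace:
Converged values:
  B0:   IN={}   OUT={a-e}
  B1:   IN={}   OUT={}
  B2:   IN={}   OUT={b+e}
  B3:   IN={b+e}   OUT={}
  B4:   IN={}   OUT={e-d}
  B5:   IN={e-d}   OUT={e-d}

Merge at B5: IN[B5] = OUT[B4] = {e-d}
Applying B5's transfer function to that IN value gives OUT[B5] (row B5 above).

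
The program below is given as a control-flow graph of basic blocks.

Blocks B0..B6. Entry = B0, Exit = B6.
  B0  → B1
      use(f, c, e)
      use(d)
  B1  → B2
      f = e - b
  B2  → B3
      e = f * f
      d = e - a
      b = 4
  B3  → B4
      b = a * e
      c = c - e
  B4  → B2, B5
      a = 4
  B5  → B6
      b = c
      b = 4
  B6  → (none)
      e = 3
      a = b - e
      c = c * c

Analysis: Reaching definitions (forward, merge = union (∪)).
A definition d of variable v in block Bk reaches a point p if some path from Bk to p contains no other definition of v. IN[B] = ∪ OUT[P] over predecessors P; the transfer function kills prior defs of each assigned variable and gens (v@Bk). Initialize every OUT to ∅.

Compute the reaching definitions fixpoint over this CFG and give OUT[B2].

Per-block solution:
  B0:   IN={}   OUT={}
  B1:   IN={}   OUT={f@B1}
  B2:   IN={a@B4, b@B3, c@B3, d@B2, e@B2, f@B1}   OUT={a@B4, b@B2, c@B3, d@B2, e@B2, f@B1}
  B3:   IN={a@B4, b@B2, c@B3, d@B2, e@B2, f@B1}   OUT={a@B4, b@B3, c@B3, d@B2, e@B2, f@B1}
  B4:   IN={a@B4, b@B3, c@B3, d@B2, e@B2, f@B1}   OUT={a@B4, b@B3, c@B3, d@B2, e@B2, f@B1}
  B5:   IN={a@B4, b@B3, c@B3, d@B2, e@B2, f@B1}   OUT={a@B4, b@B5, c@B3, d@B2, e@B2, f@B1}
  B6:   IN={a@B4, b@B5, c@B3, d@B2, e@B2, f@B1}   OUT={a@B6, b@B5, c@B6, d@B2, e@B6, f@B1}

Merge at B2: IN[B2] = OUT[B1] ⊔ OUT[B4] = {a@B4, b@B3, c@B3, d@B2, e@B2, f@B1}
Applying B2's transfer function to that IN value gives OUT[B2] (row B2 above).

Answer: {a@B4, b@B2, c@B3, d@B2, e@B2, f@B1}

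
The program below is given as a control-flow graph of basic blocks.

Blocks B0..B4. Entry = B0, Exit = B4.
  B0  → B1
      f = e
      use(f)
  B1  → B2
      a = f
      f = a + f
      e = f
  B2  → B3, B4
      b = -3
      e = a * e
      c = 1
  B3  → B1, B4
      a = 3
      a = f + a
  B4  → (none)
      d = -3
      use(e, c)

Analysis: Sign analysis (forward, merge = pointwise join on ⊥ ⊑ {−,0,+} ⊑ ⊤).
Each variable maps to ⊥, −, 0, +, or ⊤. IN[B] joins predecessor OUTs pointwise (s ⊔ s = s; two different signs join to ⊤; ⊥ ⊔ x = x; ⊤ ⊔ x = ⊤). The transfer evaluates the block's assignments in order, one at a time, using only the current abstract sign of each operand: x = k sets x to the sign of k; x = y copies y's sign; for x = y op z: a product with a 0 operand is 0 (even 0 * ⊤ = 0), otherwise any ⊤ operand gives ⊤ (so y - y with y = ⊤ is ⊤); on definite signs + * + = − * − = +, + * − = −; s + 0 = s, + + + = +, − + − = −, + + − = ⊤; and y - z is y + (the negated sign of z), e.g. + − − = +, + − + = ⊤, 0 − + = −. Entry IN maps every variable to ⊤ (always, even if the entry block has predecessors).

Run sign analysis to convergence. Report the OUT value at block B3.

Converged values:
  B0: | IN=(all ⊤) | OUT=(all ⊤)
  B1: | IN=(all ⊤) | OUT=(all ⊤)
  B2: | IN=(all ⊤) | OUT={b:-, c:+; rest ⊤}
  B3: | IN={b:-, c:+; rest ⊤} | OUT={b:-, c:+; rest ⊤}
  B4: | IN={b:-, c:+; rest ⊤} | OUT={b:-, c:+, d:-; rest ⊤}

Merge at B3: IN[B3] = OUT[B2] = {a: ⊤, b: -, c: +, d: ⊤, e: ⊤, f: ⊤}
Applying B3's transfer function to that IN value gives OUT[B3] (row B3 above).

Answer: {a: ⊤, b: -, c: +, d: ⊤, e: ⊤, f: ⊤}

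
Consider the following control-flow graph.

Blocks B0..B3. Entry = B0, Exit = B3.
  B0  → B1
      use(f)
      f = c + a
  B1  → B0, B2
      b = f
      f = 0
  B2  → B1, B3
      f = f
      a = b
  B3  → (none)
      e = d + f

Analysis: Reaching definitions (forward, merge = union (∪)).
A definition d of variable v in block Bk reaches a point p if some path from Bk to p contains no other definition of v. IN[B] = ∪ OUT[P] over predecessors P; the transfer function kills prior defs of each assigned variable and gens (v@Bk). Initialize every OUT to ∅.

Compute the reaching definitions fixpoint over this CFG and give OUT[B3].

Converged values:
  B0: | IN={a@B2, b@B1, f@B1} | OUT={a@B2, b@B1, f@B0}
  B1: | IN={a@B2, b@B1, f@B0, f@B2} | OUT={a@B2, b@B1, f@B1}
  B2: | IN={a@B2, b@B1, f@B1} | OUT={a@B2, b@B1, f@B2}
  B3: | IN={a@B2, b@B1, f@B2} | OUT={a@B2, b@B1, e@B3, f@B2}

Merge at B3: IN[B3] = OUT[B2] = {a@B2, b@B1, f@B2}
Applying B3's transfer function to that IN value gives OUT[B3] (row B3 above).

Answer: {a@B2, b@B1, e@B3, f@B2}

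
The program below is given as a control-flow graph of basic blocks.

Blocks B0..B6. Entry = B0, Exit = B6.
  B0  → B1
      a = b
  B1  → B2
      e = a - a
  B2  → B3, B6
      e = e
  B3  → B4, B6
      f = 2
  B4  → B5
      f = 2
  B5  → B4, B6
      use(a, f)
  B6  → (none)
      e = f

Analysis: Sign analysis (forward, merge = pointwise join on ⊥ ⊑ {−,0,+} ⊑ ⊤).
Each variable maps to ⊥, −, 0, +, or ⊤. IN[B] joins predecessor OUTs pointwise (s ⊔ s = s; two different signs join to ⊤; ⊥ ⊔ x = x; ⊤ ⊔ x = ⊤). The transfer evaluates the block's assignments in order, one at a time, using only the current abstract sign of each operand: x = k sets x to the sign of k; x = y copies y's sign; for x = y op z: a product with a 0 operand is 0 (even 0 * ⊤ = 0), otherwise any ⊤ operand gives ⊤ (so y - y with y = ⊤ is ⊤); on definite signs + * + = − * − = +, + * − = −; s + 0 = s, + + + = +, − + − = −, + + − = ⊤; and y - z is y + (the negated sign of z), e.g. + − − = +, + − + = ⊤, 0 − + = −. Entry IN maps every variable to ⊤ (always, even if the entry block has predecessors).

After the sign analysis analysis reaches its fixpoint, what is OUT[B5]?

Converged values:
  B0:  IN=(all ⊤)  OUT=(all ⊤)
  B1:  IN=(all ⊤)  OUT=(all ⊤)
  B2:  IN=(all ⊤)  OUT=(all ⊤)
  B3:  IN=(all ⊤)  OUT={f:+; rest ⊤}
  B4:  IN={f:+; rest ⊤}  OUT={f:+; rest ⊤}
  B5:  IN={f:+; rest ⊤}  OUT={f:+; rest ⊤}
  B6:  IN=(all ⊤)  OUT=(all ⊤)

Merge at B5: IN[B5] = OUT[B4] = {a: ⊤, b: ⊤, c: ⊤, d: ⊤, e: ⊤, f: +}
Applying B5's transfer function to that IN value gives OUT[B5] (row B5 above).

Answer: {a: ⊤, b: ⊤, c: ⊤, d: ⊤, e: ⊤, f: +}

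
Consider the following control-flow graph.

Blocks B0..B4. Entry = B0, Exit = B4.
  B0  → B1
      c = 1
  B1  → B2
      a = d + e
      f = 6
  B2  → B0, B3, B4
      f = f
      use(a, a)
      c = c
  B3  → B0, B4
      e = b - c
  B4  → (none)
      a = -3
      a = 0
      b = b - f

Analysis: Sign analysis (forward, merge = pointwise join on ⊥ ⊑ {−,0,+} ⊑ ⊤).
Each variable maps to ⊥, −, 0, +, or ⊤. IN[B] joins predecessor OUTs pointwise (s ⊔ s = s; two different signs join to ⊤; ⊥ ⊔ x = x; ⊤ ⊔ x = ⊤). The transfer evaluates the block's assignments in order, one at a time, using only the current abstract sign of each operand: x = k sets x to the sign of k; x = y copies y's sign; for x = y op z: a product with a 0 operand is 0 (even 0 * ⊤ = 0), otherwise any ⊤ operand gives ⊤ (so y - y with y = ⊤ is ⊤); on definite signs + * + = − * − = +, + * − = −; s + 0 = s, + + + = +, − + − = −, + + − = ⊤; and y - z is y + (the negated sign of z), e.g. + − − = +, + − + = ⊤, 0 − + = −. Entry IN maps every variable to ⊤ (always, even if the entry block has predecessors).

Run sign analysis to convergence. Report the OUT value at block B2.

Per-block solution:
  B0:   IN=(all ⊤)   OUT={c:+; rest ⊤}
  B1:   IN={c:+; rest ⊤}   OUT={c:+, f:+; rest ⊤}
  B2:   IN={c:+, f:+; rest ⊤}   OUT={c:+, f:+; rest ⊤}
  B3:   IN={c:+, f:+; rest ⊤}   OUT={c:+, f:+; rest ⊤}
  B4:   IN={c:+, f:+; rest ⊤}   OUT={a:0, c:+, f:+; rest ⊤}

Merge at B2: IN[B2] = OUT[B1] = {a: ⊤, b: ⊤, c: +, d: ⊤, e: ⊤, f: +}
Applying B2's transfer function to that IN value gives OUT[B2] (row B2 above).

Answer: {a: ⊤, b: ⊤, c: +, d: ⊤, e: ⊤, f: +}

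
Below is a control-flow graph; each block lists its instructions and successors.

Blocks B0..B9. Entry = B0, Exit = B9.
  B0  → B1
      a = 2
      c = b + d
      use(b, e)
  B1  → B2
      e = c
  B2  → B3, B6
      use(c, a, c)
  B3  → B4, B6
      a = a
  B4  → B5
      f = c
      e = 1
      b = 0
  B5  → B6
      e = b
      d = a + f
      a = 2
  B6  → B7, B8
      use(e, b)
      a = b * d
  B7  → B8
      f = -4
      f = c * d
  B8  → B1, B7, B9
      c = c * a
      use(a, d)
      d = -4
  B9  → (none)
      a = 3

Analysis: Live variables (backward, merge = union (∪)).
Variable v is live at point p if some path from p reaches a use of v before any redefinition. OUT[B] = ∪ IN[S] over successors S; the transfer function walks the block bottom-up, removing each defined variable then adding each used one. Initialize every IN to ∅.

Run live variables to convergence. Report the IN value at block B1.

Answer: {a, b, c, d}

Trace:
Converged values:
  B0:   IN={b, d, e}   OUT={a, b, c, d}
  B1:   IN={a, b, c, d}   OUT={a, b, c, d, e}
  B2:   IN={a, b, c, d, e}   OUT={a, b, c, d, e}
  B3:   IN={a, b, c, d, e}   OUT={a, b, c, d, e}
  B4:   IN={a, c}   OUT={a, b, c, f}
  B5:   IN={a, b, c, f}   OUT={b, c, d, e}
  B6:   IN={b, c, d, e}   OUT={a, b, c, d}
  B7:   IN={a, b, c, d}   OUT={a, b, c, d}
  B8:   IN={a, b, c, d}   OUT={a, b, c, d}
  B9:   IN={}   OUT={}

Merge at B1: OUT[B1] = IN[B2] = {a, b, c, d, e}
Applying B1's transfer function to that OUT value gives IN[B1] (row B1 above).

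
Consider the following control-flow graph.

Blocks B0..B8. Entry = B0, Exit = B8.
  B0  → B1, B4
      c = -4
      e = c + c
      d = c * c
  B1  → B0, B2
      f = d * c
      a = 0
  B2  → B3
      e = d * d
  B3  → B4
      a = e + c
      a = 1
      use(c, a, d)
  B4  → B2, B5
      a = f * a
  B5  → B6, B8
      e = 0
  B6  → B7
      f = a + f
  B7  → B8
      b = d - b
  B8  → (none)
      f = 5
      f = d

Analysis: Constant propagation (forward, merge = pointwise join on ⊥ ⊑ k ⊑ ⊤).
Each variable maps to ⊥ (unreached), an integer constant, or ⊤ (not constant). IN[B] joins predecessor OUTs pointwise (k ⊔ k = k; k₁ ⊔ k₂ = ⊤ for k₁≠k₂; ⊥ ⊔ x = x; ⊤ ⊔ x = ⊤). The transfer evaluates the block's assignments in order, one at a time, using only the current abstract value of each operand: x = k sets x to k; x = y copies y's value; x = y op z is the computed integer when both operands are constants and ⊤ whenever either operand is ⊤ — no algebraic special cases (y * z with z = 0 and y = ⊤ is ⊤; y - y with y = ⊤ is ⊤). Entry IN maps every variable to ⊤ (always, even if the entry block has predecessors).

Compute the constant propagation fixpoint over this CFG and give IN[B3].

Answer: {a: ⊤, b: ⊤, c: -4, d: 16, e: 256, f: ⊤}

Working:
Fixpoint table:
  B0:   IN=(all ⊤)   OUT={c:-4, d:16, e:-8; rest ⊤}
  B1:   IN={c:-4, d:16, e:-8; rest ⊤}   OUT={a:0, c:-4, d:16, e:-8, f:-64; rest ⊤}
  B2:   IN={c:-4, d:16; rest ⊤}   OUT={c:-4, d:16, e:256; rest ⊤}
  B3:   IN={c:-4, d:16, e:256; rest ⊤}   OUT={a:1, c:-4, d:16, e:256; rest ⊤}
  B4:   IN={c:-4, d:16; rest ⊤}   OUT={c:-4, d:16; rest ⊤}
  B5:   IN={c:-4, d:16; rest ⊤}   OUT={c:-4, d:16, e:0; rest ⊤}
  B6:   IN={c:-4, d:16, e:0; rest ⊤}   OUT={c:-4, d:16, e:0; rest ⊤}
  B7:   IN={c:-4, d:16, e:0; rest ⊤}   OUT={c:-4, d:16, e:0; rest ⊤}
  B8:   IN={c:-4, d:16, e:0; rest ⊤}   OUT={c:-4, d:16, e:0, f:16; rest ⊤}

Merge at B3: IN[B3] = OUT[B2] = {a: ⊤, b: ⊤, c: -4, d: 16, e: 256, f: ⊤}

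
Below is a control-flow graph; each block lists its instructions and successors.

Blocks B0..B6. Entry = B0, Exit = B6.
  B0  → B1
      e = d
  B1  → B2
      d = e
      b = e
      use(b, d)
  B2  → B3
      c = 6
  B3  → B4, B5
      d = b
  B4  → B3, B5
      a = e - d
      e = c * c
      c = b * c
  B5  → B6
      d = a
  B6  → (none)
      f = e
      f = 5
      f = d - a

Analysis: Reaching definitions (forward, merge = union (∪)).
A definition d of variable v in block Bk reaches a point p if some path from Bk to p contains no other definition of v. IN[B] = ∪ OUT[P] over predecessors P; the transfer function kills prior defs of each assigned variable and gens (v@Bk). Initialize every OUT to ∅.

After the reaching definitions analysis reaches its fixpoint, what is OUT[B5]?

Fixpoint table:
  B0:  IN={}  OUT={e@B0}
  B1:  IN={e@B0}  OUT={b@B1, d@B1, e@B0}
  B2:  IN={b@B1, d@B1, e@B0}  OUT={b@B1, c@B2, d@B1, e@B0}
  B3:  IN={a@B4, b@B1, c@B2, c@B4, d@B1, d@B3, e@B0, e@B4}  OUT={a@B4, b@B1, c@B2, c@B4, d@B3, e@B0, e@B4}
  B4:  IN={a@B4, b@B1, c@B2, c@B4, d@B3, e@B0, e@B4}  OUT={a@B4, b@B1, c@B4, d@B3, e@B4}
  B5:  IN={a@B4, b@B1, c@B2, c@B4, d@B3, e@B0, e@B4}  OUT={a@B4, b@B1, c@B2, c@B4, d@B5, e@B0, e@B4}
  B6:  IN={a@B4, b@B1, c@B2, c@B4, d@B5, e@B0, e@B4}  OUT={a@B4, b@B1, c@B2, c@B4, d@B5, e@B0, e@B4, f@B6}

Merge at B5: IN[B5] = OUT[B3] ⊔ OUT[B4] = {a@B4, b@B1, c@B2, c@B4, d@B3, e@B0, e@B4}
Applying B5's transfer function to that IN value gives OUT[B5] (row B5 above).

Answer: {a@B4, b@B1, c@B2, c@B4, d@B5, e@B0, e@B4}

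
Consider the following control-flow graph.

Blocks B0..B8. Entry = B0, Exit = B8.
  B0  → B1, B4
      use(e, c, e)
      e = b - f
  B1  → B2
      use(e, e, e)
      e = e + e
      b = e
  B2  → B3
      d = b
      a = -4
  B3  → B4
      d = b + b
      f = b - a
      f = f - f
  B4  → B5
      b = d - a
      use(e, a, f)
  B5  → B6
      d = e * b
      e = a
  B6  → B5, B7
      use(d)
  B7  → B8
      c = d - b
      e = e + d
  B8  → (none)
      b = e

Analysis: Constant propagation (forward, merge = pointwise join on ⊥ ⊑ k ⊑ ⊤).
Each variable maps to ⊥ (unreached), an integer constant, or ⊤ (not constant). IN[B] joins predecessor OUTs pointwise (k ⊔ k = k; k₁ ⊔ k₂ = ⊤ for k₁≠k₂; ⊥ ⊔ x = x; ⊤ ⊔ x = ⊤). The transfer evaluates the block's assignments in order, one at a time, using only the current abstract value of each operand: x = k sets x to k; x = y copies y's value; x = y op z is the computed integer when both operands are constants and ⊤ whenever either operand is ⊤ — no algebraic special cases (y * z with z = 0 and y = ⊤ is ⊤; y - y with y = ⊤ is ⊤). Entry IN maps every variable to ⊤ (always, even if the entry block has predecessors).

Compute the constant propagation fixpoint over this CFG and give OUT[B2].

Answer: {a: -4, b: ⊤, c: ⊤, d: ⊤, e: ⊤, f: ⊤}

Trace:
Converged values:
  B0: | IN=(all ⊤) | OUT=(all ⊤)
  B1: | IN=(all ⊤) | OUT=(all ⊤)
  B2: | IN=(all ⊤) | OUT={a:-4; rest ⊤}
  B3: | IN={a:-4; rest ⊤} | OUT={a:-4; rest ⊤}
  B4: | IN=(all ⊤) | OUT=(all ⊤)
  B5: | IN=(all ⊤) | OUT=(all ⊤)
  B6: | IN=(all ⊤) | OUT=(all ⊤)
  B7: | IN=(all ⊤) | OUT=(all ⊤)
  B8: | IN=(all ⊤) | OUT=(all ⊤)

Merge at B2: IN[B2] = OUT[B1] = {a: ⊤, b: ⊤, c: ⊤, d: ⊤, e: ⊤, f: ⊤}
Applying B2's transfer function to that IN value gives OUT[B2] (row B2 above).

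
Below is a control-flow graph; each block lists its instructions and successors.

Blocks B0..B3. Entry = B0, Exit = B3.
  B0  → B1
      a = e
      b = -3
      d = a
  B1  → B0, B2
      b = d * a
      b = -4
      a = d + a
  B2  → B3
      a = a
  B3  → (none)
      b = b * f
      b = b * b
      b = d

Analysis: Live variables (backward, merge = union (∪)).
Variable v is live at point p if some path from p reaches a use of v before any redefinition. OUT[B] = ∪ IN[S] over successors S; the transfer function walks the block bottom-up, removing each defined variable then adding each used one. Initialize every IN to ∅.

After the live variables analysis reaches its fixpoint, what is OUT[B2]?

Fixpoint table:
  B0:  IN={e, f}  OUT={a, d, e, f}
  B1:  IN={a, d, e, f}  OUT={a, b, d, e, f}
  B2:  IN={a, b, d, f}  OUT={b, d, f}
  B3:  IN={b, d, f}  OUT={}

Merge at B2: OUT[B2] = IN[B3] = {b, d, f}

Answer: {b, d, f}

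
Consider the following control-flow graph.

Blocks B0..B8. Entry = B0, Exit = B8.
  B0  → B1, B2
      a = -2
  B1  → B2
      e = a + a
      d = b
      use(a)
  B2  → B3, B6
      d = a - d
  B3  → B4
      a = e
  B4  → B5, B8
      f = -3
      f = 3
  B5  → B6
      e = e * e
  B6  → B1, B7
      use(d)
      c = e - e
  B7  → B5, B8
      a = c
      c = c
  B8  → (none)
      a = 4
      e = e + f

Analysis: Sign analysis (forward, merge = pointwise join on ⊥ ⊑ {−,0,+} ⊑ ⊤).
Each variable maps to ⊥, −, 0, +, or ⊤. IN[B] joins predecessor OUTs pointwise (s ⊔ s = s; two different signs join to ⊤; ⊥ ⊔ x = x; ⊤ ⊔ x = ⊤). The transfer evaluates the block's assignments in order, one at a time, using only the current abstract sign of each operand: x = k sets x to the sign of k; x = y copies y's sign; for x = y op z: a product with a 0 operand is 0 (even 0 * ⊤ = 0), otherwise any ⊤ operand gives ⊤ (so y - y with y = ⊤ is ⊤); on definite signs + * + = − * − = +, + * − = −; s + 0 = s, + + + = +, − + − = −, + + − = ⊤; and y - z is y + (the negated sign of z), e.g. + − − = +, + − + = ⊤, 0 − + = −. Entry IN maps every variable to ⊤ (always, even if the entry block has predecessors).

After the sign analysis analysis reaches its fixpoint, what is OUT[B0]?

Fixpoint table:
  B0:  IN=(all ⊤)  OUT={a:-; rest ⊤}
  B1:  IN=(all ⊤)  OUT=(all ⊤)
  B2:  IN=(all ⊤)  OUT=(all ⊤)
  B3:  IN=(all ⊤)  OUT=(all ⊤)
  B4:  IN=(all ⊤)  OUT={f:+; rest ⊤}
  B5:  IN=(all ⊤)  OUT=(all ⊤)
  B6:  IN=(all ⊤)  OUT=(all ⊤)
  B7:  IN=(all ⊤)  OUT=(all ⊤)
  B8:  IN=(all ⊤)  OUT={a:+; rest ⊤}

B0 is the boundary node: IN[B0] = {a: ⊤, b: ⊤, c: ⊤, d: ⊤, e: ⊤, f: ⊤}
Applying B0's transfer function to that IN value gives OUT[B0] (row B0 above).

Answer: {a: -, b: ⊤, c: ⊤, d: ⊤, e: ⊤, f: ⊤}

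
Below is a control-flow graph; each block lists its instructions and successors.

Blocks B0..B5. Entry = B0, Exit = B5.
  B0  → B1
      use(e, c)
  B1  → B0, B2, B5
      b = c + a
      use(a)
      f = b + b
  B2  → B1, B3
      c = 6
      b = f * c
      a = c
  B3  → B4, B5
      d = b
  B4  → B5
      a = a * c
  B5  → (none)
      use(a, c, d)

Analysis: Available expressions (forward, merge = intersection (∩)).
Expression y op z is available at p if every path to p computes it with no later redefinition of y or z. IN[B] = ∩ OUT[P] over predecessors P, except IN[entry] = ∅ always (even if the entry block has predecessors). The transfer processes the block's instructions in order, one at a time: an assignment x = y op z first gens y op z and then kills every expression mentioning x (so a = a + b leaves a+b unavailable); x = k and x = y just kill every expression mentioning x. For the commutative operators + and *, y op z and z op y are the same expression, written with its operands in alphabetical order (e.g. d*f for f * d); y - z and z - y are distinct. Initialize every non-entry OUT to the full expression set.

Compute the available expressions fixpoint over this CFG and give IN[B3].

Answer: {c*f}

Derivation:
Converged values:
  B0:  IN={}  OUT={}
  B1:  IN={}  OUT={a+c, b+b}
  B2:  IN={a+c, b+b}  OUT={c*f}
  B3:  IN={c*f}  OUT={c*f}
  B4:  IN={c*f}  OUT={c*f}
  B5:  IN={}  OUT={}

Merge at B3: IN[B3] = OUT[B2] = {c*f}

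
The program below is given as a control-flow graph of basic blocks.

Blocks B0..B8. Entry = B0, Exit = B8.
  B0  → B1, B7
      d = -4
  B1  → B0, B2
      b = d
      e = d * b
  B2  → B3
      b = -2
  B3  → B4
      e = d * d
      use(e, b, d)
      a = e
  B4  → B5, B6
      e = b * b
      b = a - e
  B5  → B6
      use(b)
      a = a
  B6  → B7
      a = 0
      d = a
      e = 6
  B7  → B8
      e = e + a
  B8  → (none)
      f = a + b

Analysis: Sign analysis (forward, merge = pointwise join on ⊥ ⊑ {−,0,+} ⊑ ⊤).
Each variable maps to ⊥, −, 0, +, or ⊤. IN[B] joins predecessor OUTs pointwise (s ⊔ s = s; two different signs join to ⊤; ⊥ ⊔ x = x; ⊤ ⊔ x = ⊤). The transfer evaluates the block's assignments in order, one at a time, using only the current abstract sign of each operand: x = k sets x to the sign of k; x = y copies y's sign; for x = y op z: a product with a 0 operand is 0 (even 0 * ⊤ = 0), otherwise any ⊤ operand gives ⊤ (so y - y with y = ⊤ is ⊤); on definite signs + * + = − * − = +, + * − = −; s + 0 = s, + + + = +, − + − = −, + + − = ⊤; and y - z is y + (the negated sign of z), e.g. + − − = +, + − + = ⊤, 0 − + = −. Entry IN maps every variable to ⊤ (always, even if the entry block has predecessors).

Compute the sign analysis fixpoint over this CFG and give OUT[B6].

Converged values:
  B0: | IN=(all ⊤) | OUT={d:-; rest ⊤}
  B1: | IN={d:-; rest ⊤} | OUT={b:-, d:-, e:+; rest ⊤}
  B2: | IN={b:-, d:-, e:+; rest ⊤} | OUT={b:-, d:-, e:+; rest ⊤}
  B3: | IN={b:-, d:-, e:+; rest ⊤} | OUT={a:+, b:-, d:-, e:+; rest ⊤}
  B4: | IN={a:+, b:-, d:-, e:+; rest ⊤} | OUT={a:+, d:-, e:+; rest ⊤}
  B5: | IN={a:+, d:-, e:+; rest ⊤} | OUT={a:+, d:-, e:+; rest ⊤}
  B6: | IN={a:+, d:-, e:+; rest ⊤} | OUT={a:0, d:0, e:+; rest ⊤}
  B7: | IN=(all ⊤) | OUT=(all ⊤)
  B8: | IN=(all ⊤) | OUT=(all ⊤)

Merge at B6: IN[B6] = OUT[B4] ⊔ OUT[B5] = {a: +, b: ⊤, c: ⊤, d: -, e: +, f: ⊤}
Applying B6's transfer function to that IN value gives OUT[B6] (row B6 above).

Answer: {a: 0, b: ⊤, c: ⊤, d: 0, e: +, f: ⊤}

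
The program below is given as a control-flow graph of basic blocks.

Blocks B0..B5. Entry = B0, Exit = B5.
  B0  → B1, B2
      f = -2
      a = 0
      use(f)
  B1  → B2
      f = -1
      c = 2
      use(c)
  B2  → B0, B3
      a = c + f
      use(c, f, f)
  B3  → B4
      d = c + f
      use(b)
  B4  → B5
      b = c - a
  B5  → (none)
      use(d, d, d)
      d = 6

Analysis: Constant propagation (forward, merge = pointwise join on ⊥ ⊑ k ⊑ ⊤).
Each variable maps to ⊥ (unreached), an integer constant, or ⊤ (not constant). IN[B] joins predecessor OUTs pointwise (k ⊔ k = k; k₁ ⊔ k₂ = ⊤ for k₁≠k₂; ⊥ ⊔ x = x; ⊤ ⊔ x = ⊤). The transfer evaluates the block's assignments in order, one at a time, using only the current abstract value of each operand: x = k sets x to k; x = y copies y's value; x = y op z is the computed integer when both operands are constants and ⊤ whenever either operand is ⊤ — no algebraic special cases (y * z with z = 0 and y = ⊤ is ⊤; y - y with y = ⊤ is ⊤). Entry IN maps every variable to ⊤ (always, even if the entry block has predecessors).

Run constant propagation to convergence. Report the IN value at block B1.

Converged values:
  B0: | IN=(all ⊤) | OUT={a:0, f:-2; rest ⊤}
  B1: | IN={a:0, f:-2; rest ⊤} | OUT={a:0, c:2, f:-1; rest ⊤}
  B2: | IN={a:0; rest ⊤} | OUT=(all ⊤)
  B3: | IN=(all ⊤) | OUT=(all ⊤)
  B4: | IN=(all ⊤) | OUT=(all ⊤)
  B5: | IN=(all ⊤) | OUT={d:6; rest ⊤}

Merge at B1: IN[B1] = OUT[B0] = {a: 0, b: ⊤, c: ⊤, d: ⊤, e: ⊤, f: -2}

Answer: {a: 0, b: ⊤, c: ⊤, d: ⊤, e: ⊤, f: -2}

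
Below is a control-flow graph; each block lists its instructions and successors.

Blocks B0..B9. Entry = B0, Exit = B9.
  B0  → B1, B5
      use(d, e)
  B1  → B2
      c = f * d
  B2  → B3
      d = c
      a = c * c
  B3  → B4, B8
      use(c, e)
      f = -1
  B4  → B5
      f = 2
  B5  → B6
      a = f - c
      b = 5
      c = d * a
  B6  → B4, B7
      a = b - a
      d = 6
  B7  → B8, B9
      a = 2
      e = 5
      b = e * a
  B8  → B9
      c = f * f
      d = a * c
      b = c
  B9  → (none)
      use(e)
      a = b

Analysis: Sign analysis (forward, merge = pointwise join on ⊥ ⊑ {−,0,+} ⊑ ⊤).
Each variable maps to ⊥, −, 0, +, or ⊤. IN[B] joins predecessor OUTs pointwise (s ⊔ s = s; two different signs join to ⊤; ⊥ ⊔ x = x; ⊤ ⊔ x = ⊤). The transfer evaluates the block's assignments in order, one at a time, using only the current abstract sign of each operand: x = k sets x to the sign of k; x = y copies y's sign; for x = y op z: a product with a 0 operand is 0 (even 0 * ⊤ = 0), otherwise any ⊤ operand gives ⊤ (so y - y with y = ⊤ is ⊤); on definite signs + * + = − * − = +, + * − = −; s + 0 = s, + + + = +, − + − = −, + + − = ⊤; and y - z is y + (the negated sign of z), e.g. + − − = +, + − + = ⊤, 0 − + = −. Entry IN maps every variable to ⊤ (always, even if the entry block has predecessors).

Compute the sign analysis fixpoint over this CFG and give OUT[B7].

Converged values:
  B0: | IN=(all ⊤) | OUT=(all ⊤)
  B1: | IN=(all ⊤) | OUT=(all ⊤)
  B2: | IN=(all ⊤) | OUT=(all ⊤)
  B3: | IN=(all ⊤) | OUT={f:-; rest ⊤}
  B4: | IN=(all ⊤) | OUT={f:+; rest ⊤}
  B5: | IN=(all ⊤) | OUT={b:+; rest ⊤}
  B6: | IN={b:+; rest ⊤} | OUT={b:+, d:+; rest ⊤}
  B7: | IN={b:+, d:+; rest ⊤} | OUT={a:+, b:+, d:+, e:+; rest ⊤}
  B8: | IN=(all ⊤) | OUT=(all ⊤)
  B9: | IN=(all ⊤) | OUT=(all ⊤)

Merge at B7: IN[B7] = OUT[B6] = {a: ⊤, b: +, c: ⊤, d: +, e: ⊤, f: ⊤}
Applying B7's transfer function to that IN value gives OUT[B7] (row B7 above).

Answer: {a: +, b: +, c: ⊤, d: +, e: +, f: ⊤}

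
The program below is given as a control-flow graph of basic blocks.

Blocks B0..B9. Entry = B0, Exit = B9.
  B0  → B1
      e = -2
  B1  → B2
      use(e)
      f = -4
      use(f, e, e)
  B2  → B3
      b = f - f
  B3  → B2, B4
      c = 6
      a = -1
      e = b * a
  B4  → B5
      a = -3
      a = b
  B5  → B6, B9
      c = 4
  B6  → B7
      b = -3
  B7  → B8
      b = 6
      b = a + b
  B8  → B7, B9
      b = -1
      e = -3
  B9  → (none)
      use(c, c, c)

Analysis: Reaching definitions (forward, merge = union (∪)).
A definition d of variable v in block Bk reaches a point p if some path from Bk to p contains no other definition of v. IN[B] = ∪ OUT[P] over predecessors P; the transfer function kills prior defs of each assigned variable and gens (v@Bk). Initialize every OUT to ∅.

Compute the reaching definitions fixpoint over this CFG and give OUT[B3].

Per-block solution:
  B0: | IN={} | OUT={e@B0}
  B1: | IN={e@B0} | OUT={e@B0, f@B1}
  B2: | IN={a@B3, b@B2, c@B3, e@B0, e@B3, f@B1} | OUT={a@B3, b@B2, c@B3, e@B0, e@B3, f@B1}
  B3: | IN={a@B3, b@B2, c@B3, e@B0, e@B3, f@B1} | OUT={a@B3, b@B2, c@B3, e@B3, f@B1}
  B4: | IN={a@B3, b@B2, c@B3, e@B3, f@B1} | OUT={a@B4, b@B2, c@B3, e@B3, f@B1}
  B5: | IN={a@B4, b@B2, c@B3, e@B3, f@B1} | OUT={a@B4, b@B2, c@B5, e@B3, f@B1}
  B6: | IN={a@B4, b@B2, c@B5, e@B3, f@B1} | OUT={a@B4, b@B6, c@B5, e@B3, f@B1}
  B7: | IN={a@B4, b@B6, b@B8, c@B5, e@B3, e@B8, f@B1} | OUT={a@B4, b@B7, c@B5, e@B3, e@B8, f@B1}
  B8: | IN={a@B4, b@B7, c@B5, e@B3, e@B8, f@B1} | OUT={a@B4, b@B8, c@B5, e@B8, f@B1}
  B9: | IN={a@B4, b@B2, b@B8, c@B5, e@B3, e@B8, f@B1} | OUT={a@B4, b@B2, b@B8, c@B5, e@B3, e@B8, f@B1}

Merge at B3: IN[B3] = OUT[B2] = {a@B3, b@B2, c@B3, e@B0, e@B3, f@B1}
Applying B3's transfer function to that IN value gives OUT[B3] (row B3 above).

Answer: {a@B3, b@B2, c@B3, e@B3, f@B1}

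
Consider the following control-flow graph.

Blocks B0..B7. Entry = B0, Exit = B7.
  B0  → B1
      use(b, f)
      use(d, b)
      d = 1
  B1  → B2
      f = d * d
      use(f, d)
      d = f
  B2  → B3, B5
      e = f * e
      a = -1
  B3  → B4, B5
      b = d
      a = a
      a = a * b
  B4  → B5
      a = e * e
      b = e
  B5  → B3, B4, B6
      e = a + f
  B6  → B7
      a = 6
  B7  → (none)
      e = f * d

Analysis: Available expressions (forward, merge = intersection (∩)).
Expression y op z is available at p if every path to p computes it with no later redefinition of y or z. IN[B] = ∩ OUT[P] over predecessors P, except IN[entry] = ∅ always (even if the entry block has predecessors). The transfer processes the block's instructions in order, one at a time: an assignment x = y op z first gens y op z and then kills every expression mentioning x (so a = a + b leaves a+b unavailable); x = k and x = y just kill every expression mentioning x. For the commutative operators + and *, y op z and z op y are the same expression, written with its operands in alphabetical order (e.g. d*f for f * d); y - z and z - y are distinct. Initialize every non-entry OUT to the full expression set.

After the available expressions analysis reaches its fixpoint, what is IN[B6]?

Converged values:
  B0:   IN={}   OUT={}
  B1:   IN={}   OUT={}
  B2:   IN={}   OUT={}
  B3:   IN={}   OUT={}
  B4:   IN={}   OUT={e*e}
  B5:   IN={}   OUT={a+f}
  B6:   IN={a+f}   OUT={}
  B7:   IN={}   OUT={d*f}

Merge at B6: IN[B6] = OUT[B5] = {a+f}

Answer: {a+f}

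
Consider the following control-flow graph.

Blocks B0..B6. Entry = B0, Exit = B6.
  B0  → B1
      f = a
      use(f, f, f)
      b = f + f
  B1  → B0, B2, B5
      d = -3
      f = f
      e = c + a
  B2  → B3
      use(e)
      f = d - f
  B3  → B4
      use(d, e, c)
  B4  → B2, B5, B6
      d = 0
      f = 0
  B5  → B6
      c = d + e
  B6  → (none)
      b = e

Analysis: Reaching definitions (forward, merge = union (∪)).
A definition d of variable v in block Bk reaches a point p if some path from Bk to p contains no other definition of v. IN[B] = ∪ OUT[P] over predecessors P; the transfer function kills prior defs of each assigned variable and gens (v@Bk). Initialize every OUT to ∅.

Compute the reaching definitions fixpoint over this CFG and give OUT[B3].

Per-block solution:
  B0:  IN={b@B0, d@B1, e@B1, f@B1}  OUT={b@B0, d@B1, e@B1, f@B0}
  B1:  IN={b@B0, d@B1, e@B1, f@B0}  OUT={b@B0, d@B1, e@B1, f@B1}
  B2:  IN={b@B0, d@B1, d@B4, e@B1, f@B1, f@B4}  OUT={b@B0, d@B1, d@B4, e@B1, f@B2}
  B3:  IN={b@B0, d@B1, d@B4, e@B1, f@B2}  OUT={b@B0, d@B1, d@B4, e@B1, f@B2}
  B4:  IN={b@B0, d@B1, d@B4, e@B1, f@B2}  OUT={b@B0, d@B4, e@B1, f@B4}
  B5:  IN={b@B0, d@B1, d@B4, e@B1, f@B1, f@B4}  OUT={b@B0, c@B5, d@B1, d@B4, e@B1, f@B1, f@B4}
  B6:  IN={b@B0, c@B5, d@B1, d@B4, e@B1, f@B1, f@B4}  OUT={b@B6, c@B5, d@B1, d@B4, e@B1, f@B1, f@B4}

Merge at B3: IN[B3] = OUT[B2] = {b@B0, d@B1, d@B4, e@B1, f@B2}
Applying B3's transfer function to that IN value gives OUT[B3] (row B3 above).

Answer: {b@B0, d@B1, d@B4, e@B1, f@B2}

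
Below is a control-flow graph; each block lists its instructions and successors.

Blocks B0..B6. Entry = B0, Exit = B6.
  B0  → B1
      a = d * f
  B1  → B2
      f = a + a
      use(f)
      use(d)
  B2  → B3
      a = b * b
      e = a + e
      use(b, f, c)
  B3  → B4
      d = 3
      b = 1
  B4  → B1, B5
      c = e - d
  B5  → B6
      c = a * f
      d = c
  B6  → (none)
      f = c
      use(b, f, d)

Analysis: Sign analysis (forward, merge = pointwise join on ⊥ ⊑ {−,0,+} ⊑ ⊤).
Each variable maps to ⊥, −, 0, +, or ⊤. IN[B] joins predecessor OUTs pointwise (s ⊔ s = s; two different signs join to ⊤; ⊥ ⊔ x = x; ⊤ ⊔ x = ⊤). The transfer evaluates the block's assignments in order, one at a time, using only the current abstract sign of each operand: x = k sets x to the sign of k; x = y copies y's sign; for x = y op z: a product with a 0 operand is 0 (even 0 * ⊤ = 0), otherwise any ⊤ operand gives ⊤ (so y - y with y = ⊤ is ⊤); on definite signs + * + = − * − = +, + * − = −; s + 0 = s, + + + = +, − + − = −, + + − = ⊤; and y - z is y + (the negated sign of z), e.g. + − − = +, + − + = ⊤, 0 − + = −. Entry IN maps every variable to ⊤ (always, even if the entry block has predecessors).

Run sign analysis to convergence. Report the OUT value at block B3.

Per-block solution:
  B0: | IN=(all ⊤) | OUT=(all ⊤)
  B1: | IN=(all ⊤) | OUT=(all ⊤)
  B2: | IN=(all ⊤) | OUT=(all ⊤)
  B3: | IN=(all ⊤) | OUT={b:+, d:+; rest ⊤}
  B4: | IN={b:+, d:+; rest ⊤} | OUT={b:+, d:+; rest ⊤}
  B5: | IN={b:+, d:+; rest ⊤} | OUT={b:+; rest ⊤}
  B6: | IN={b:+; rest ⊤} | OUT={b:+; rest ⊤}

Merge at B3: IN[B3] = OUT[B2] = {a: ⊤, b: ⊤, c: ⊤, d: ⊤, e: ⊤, f: ⊤}
Applying B3's transfer function to that IN value gives OUT[B3] (row B3 above).

Answer: {a: ⊤, b: +, c: ⊤, d: +, e: ⊤, f: ⊤}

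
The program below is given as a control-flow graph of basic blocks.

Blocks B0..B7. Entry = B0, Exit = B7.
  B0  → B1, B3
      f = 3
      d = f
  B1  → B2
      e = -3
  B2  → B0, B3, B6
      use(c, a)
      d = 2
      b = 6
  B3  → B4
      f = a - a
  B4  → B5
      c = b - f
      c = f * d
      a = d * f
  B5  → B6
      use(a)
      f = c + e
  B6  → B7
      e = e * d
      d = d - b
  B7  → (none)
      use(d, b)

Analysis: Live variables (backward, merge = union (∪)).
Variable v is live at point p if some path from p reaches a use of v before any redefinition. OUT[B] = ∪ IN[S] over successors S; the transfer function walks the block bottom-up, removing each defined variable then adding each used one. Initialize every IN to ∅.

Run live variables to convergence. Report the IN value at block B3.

Answer: {a, b, d, e}

Trace:
Converged values:
  B0:  IN={a, b, c, e}  OUT={a, b, c, d, e}
  B1:  IN={a, c}  OUT={a, c, e}
  B2:  IN={a, c, e}  OUT={a, b, c, d, e}
  B3:  IN={a, b, d, e}  OUT={b, d, e, f}
  B4:  IN={b, d, e, f}  OUT={a, b, c, d, e}
  B5:  IN={a, b, c, d, e}  OUT={b, d, e}
  B6:  IN={b, d, e}  OUT={b, d}
  B7:  IN={b, d}  OUT={}

Merge at B3: OUT[B3] = IN[B4] = {b, d, e, f}
Applying B3's transfer function to that OUT value gives IN[B3] (row B3 above).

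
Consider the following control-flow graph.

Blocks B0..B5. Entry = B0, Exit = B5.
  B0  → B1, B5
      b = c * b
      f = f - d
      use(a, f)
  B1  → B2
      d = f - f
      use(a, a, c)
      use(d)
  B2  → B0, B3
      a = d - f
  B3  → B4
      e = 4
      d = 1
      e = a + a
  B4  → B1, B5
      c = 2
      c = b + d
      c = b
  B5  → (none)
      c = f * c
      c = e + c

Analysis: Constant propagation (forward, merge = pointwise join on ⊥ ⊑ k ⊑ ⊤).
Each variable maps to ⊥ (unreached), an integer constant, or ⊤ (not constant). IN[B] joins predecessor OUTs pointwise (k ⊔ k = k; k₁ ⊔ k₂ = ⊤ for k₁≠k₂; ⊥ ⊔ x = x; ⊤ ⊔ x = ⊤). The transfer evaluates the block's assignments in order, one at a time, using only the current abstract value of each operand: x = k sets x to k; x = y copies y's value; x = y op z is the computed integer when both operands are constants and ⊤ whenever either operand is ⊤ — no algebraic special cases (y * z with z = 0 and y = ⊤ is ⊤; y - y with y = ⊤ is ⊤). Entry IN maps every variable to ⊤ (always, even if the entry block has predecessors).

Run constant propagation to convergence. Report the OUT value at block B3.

Per-block solution:
  B0:   IN=(all ⊤)   OUT=(all ⊤)
  B1:   IN=(all ⊤)   OUT=(all ⊤)
  B2:   IN=(all ⊤)   OUT=(all ⊤)
  B3:   IN=(all ⊤)   OUT={d:1; rest ⊤}
  B4:   IN={d:1; rest ⊤}   OUT={d:1; rest ⊤}
  B5:   IN=(all ⊤)   OUT=(all ⊤)

Merge at B3: IN[B3] = OUT[B2] = {a: ⊤, b: ⊤, c: ⊤, d: ⊤, e: ⊤, f: ⊤}
Applying B3's transfer function to that IN value gives OUT[B3] (row B3 above).

Answer: {a: ⊤, b: ⊤, c: ⊤, d: 1, e: ⊤, f: ⊤}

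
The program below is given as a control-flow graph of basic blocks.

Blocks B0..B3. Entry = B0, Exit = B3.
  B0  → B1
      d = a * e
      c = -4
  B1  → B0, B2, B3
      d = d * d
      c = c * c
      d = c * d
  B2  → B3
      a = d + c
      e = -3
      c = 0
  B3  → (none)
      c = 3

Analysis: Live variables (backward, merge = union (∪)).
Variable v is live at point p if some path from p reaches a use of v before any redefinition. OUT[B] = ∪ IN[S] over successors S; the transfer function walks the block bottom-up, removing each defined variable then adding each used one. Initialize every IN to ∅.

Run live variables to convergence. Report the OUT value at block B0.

Answer: {a, c, d, e}

Working:
Fixpoint table:
  B0:  IN={a, e}  OUT={a, c, d, e}
  B1:  IN={a, c, d, e}  OUT={a, c, d, e}
  B2:  IN={c, d}  OUT={}
  B3:  IN={}  OUT={}

Merge at B0: OUT[B0] = IN[B1] = {a, c, d, e}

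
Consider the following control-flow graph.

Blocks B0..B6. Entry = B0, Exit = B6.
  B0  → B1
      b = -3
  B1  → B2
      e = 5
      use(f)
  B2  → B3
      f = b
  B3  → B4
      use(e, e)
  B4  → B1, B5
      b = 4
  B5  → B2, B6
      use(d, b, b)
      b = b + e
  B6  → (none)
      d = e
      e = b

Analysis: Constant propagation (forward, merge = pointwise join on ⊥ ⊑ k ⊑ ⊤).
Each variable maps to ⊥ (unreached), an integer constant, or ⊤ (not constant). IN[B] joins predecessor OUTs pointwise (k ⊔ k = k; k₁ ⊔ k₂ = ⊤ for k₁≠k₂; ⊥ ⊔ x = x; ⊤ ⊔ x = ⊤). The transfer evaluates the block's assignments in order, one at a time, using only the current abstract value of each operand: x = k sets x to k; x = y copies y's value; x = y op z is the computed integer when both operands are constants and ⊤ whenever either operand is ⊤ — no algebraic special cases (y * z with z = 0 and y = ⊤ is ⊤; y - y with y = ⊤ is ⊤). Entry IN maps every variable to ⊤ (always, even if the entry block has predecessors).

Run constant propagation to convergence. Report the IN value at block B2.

Answer: {a: ⊤, b: ⊤, c: ⊤, d: ⊤, e: 5, f: ⊤}

Working:
Per-block solution:
  B0:  IN=(all ⊤)  OUT={b:-3; rest ⊤}
  B1:  IN=(all ⊤)  OUT={e:5; rest ⊤}
  B2:  IN={e:5; rest ⊤}  OUT={e:5; rest ⊤}
  B3:  IN={e:5; rest ⊤}  OUT={e:5; rest ⊤}
  B4:  IN={e:5; rest ⊤}  OUT={b:4, e:5; rest ⊤}
  B5:  IN={b:4, e:5; rest ⊤}  OUT={b:9, e:5; rest ⊤}
  B6:  IN={b:9, e:5; rest ⊤}  OUT={b:9, d:5, e:9; rest ⊤}

Merge at B2: IN[B2] = OUT[B1] ⊔ OUT[B5] = {a: ⊤, b: ⊤, c: ⊤, d: ⊤, e: 5, f: ⊤}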